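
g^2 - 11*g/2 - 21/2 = (g - 7)*(g + 3/2)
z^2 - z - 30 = (z - 6)*(z + 5)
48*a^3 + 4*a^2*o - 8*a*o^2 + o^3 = (-6*a + o)*(-4*a + o)*(2*a + o)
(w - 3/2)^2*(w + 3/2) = w^3 - 3*w^2/2 - 9*w/4 + 27/8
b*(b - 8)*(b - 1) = b^3 - 9*b^2 + 8*b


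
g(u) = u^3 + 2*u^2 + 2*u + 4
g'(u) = 3*u^2 + 4*u + 2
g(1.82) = 20.29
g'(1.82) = 19.22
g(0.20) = 4.49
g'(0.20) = 2.92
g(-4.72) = -66.04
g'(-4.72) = 49.96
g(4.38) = 135.16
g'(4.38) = 77.07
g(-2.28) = -2.02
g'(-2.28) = 8.48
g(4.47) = 142.22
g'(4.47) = 79.82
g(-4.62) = -61.16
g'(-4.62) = 47.55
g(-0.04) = 3.92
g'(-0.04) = 1.84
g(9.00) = 913.00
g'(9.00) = 281.00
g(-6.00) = -152.00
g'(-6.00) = 86.00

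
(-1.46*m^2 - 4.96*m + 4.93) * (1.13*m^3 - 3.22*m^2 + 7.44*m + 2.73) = -1.6498*m^5 - 0.903599999999999*m^4 + 10.6797*m^3 - 56.7628*m^2 + 23.1384*m + 13.4589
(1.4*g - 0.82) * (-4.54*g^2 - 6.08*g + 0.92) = -6.356*g^3 - 4.7892*g^2 + 6.2736*g - 0.7544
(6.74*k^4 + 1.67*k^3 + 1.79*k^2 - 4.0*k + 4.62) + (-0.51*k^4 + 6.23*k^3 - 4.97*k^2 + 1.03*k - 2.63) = 6.23*k^4 + 7.9*k^3 - 3.18*k^2 - 2.97*k + 1.99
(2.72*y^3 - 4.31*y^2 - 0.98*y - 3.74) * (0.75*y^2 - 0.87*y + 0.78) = 2.04*y^5 - 5.5989*y^4 + 5.1363*y^3 - 5.3142*y^2 + 2.4894*y - 2.9172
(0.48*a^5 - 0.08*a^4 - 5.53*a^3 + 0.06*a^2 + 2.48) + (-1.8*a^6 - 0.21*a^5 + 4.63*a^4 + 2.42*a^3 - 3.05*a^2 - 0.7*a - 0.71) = -1.8*a^6 + 0.27*a^5 + 4.55*a^4 - 3.11*a^3 - 2.99*a^2 - 0.7*a + 1.77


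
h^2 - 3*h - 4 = (h - 4)*(h + 1)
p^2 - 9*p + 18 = (p - 6)*(p - 3)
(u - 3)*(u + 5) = u^2 + 2*u - 15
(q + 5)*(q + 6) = q^2 + 11*q + 30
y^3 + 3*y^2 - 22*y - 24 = (y - 4)*(y + 1)*(y + 6)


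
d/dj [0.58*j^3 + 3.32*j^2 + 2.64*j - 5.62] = 1.74*j^2 + 6.64*j + 2.64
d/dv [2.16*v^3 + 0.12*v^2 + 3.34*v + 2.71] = 6.48*v^2 + 0.24*v + 3.34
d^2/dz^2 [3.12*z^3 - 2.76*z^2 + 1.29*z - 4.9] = 18.72*z - 5.52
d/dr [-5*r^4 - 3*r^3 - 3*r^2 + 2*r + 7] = -20*r^3 - 9*r^2 - 6*r + 2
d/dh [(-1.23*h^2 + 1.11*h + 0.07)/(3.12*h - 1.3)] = (-3.8376*h^2 + 3.198*h - 1.6614)/(9.7344*h^2 - 8.112*h + 1.69)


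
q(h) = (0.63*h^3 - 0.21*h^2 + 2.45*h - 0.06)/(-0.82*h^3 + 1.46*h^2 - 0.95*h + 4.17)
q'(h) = (1.89*h^2 - 0.42*h + 2.45)/(-0.82*h^3 + 1.46*h^2 - 0.95*h + 4.17) + (2.46*h^2 - 2.92*h + 0.95)*(0.63*h^3 - 0.21*h^2 + 2.45*h - 0.06)/(-0.82*h^3 + 1.46*h^2 - 0.95*h + 4.17)^2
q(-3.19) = -0.63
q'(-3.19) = 0.02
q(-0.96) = -0.44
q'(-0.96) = 0.27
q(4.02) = -1.61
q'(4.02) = 0.53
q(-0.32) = -0.19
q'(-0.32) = 0.51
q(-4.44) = -0.64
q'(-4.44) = 0.01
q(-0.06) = -0.05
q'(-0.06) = 0.57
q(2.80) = -3.76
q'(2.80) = 5.81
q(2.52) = -7.16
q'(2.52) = 25.35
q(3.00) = -2.92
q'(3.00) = 3.07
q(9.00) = -0.96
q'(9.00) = 0.03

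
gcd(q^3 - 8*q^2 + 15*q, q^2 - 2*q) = q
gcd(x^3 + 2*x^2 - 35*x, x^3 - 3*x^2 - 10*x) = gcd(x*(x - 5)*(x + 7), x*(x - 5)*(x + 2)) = x^2 - 5*x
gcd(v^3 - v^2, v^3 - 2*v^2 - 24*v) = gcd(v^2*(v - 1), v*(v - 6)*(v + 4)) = v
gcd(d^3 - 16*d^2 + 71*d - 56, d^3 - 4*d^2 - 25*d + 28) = d^2 - 8*d + 7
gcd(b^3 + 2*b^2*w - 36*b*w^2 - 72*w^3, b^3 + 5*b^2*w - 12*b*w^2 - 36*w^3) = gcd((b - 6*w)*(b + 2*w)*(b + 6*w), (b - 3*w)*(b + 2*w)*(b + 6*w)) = b^2 + 8*b*w + 12*w^2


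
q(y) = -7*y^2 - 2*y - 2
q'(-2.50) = 33.00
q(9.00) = -587.00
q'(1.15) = -18.10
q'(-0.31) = 2.34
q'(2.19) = -32.66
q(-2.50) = -40.75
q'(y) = -14*y - 2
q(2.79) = -62.07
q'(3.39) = -49.46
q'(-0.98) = 11.72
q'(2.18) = -32.52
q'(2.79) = -41.06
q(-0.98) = -6.76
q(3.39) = -89.22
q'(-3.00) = 40.00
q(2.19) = -39.95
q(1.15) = -13.56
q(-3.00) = -59.00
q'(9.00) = -128.00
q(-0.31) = -2.05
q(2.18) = -39.63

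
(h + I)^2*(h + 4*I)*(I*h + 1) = I*h^4 - 5*h^3 - 3*I*h^2 - 5*h - 4*I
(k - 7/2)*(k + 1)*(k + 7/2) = k^3 + k^2 - 49*k/4 - 49/4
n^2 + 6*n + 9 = (n + 3)^2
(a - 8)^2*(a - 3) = a^3 - 19*a^2 + 112*a - 192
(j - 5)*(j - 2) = j^2 - 7*j + 10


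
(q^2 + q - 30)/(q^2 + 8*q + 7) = (q^2 + q - 30)/(q^2 + 8*q + 7)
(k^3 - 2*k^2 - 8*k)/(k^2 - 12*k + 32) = k*(k + 2)/(k - 8)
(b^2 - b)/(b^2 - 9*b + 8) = b/(b - 8)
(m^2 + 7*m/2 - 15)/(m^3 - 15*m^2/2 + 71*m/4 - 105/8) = 4*(m + 6)/(4*m^2 - 20*m + 21)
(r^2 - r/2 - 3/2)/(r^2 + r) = (r - 3/2)/r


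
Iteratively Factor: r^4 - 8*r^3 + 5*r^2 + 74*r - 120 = (r - 4)*(r^3 - 4*r^2 - 11*r + 30) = (r - 5)*(r - 4)*(r^2 + r - 6) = (r - 5)*(r - 4)*(r + 3)*(r - 2)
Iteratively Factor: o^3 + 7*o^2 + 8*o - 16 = (o + 4)*(o^2 + 3*o - 4) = (o + 4)^2*(o - 1)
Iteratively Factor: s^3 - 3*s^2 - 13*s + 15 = (s - 1)*(s^2 - 2*s - 15) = (s - 5)*(s - 1)*(s + 3)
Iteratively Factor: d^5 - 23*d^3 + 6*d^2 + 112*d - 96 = (d - 2)*(d^4 + 2*d^3 - 19*d^2 - 32*d + 48) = (d - 2)*(d - 1)*(d^3 + 3*d^2 - 16*d - 48) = (d - 2)*(d - 1)*(d + 3)*(d^2 - 16) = (d - 2)*(d - 1)*(d + 3)*(d + 4)*(d - 4)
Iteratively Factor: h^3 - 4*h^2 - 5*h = (h - 5)*(h^2 + h) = h*(h - 5)*(h + 1)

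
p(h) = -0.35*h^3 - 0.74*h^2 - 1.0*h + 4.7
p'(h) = -1.05*h^2 - 1.48*h - 1.0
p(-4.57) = 27.22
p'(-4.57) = -16.17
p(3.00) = -14.41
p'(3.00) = -14.89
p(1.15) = 2.04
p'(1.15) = -4.09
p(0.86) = 3.07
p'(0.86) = -3.05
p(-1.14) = 5.40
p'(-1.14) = -0.68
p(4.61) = -49.93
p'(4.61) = -30.14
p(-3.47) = 13.88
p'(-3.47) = -8.51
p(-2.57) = 8.32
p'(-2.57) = -4.13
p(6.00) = -103.54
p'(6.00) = -47.68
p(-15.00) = 1034.45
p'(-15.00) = -215.05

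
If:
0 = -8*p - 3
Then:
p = -3/8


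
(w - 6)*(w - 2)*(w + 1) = w^3 - 7*w^2 + 4*w + 12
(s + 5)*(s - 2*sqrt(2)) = s^2 - 2*sqrt(2)*s + 5*s - 10*sqrt(2)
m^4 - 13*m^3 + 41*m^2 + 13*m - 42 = (m - 7)*(m - 6)*(m - 1)*(m + 1)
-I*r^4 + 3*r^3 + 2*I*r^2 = r^2*(r + 2*I)*(-I*r + 1)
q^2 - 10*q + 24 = (q - 6)*(q - 4)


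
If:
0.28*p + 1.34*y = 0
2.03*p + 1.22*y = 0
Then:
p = 0.00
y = 0.00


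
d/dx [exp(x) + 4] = exp(x)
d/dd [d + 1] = 1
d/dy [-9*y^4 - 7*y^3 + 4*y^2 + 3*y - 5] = -36*y^3 - 21*y^2 + 8*y + 3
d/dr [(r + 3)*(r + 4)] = 2*r + 7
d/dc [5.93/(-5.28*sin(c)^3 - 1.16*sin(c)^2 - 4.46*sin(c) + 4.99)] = (93.9312*sin(c)^2 + 13.7576*sin(c) + 26.4478)*cos(c)/(5.28*sin(c)^3 + 1.16*sin(c)^2 + 4.46*sin(c) - 4.99)^2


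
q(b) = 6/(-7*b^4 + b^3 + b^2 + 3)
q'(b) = 6*(28*b^3 - 3*b^2 - 2*b)/(-7*b^4 + b^3 + b^2 + 3)^2 = 6*b*(28*b^2 - 3*b - 2)/(-7*b^4 + b^3 + b^2 + 3)^2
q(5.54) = -0.00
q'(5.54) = 0.00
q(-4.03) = -0.00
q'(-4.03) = -0.00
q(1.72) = -0.12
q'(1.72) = 0.31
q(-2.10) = -0.04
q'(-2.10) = -0.08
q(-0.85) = -11.00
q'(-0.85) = -355.92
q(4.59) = -0.00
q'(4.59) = 0.00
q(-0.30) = 2.00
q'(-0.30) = -0.28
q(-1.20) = -0.51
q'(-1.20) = -2.17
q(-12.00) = 0.00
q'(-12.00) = 0.00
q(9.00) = 0.00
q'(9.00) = 0.00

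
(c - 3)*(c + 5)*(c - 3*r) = c^3 - 3*c^2*r + 2*c^2 - 6*c*r - 15*c + 45*r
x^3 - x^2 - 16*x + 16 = (x - 4)*(x - 1)*(x + 4)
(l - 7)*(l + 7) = l^2 - 49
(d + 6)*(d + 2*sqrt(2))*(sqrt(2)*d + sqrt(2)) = sqrt(2)*d^3 + 4*d^2 + 7*sqrt(2)*d^2 + 6*sqrt(2)*d + 28*d + 24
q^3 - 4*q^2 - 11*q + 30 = (q - 5)*(q - 2)*(q + 3)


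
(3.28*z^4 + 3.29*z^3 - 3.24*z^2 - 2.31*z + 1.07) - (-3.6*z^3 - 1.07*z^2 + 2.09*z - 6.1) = 3.28*z^4 + 6.89*z^3 - 2.17*z^2 - 4.4*z + 7.17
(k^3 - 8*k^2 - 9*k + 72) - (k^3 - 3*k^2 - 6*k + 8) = -5*k^2 - 3*k + 64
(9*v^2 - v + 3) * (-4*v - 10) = -36*v^3 - 86*v^2 - 2*v - 30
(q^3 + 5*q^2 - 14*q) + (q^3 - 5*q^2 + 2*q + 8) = 2*q^3 - 12*q + 8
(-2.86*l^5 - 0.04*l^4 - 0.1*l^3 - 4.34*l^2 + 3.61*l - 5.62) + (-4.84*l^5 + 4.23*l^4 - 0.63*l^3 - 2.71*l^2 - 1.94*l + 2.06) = -7.7*l^5 + 4.19*l^4 - 0.73*l^3 - 7.05*l^2 + 1.67*l - 3.56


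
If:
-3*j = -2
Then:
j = 2/3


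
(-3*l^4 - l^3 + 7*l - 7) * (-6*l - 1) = 18*l^5 + 9*l^4 + l^3 - 42*l^2 + 35*l + 7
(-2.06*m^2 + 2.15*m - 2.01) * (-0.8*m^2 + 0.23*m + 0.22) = 1.648*m^4 - 2.1938*m^3 + 1.6493*m^2 + 0.0107*m - 0.4422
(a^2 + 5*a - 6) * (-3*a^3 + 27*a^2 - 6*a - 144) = -3*a^5 + 12*a^4 + 147*a^3 - 336*a^2 - 684*a + 864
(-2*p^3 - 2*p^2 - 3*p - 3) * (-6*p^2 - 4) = 12*p^5 + 12*p^4 + 26*p^3 + 26*p^2 + 12*p + 12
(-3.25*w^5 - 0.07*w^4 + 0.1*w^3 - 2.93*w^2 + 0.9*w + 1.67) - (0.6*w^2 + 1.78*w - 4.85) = -3.25*w^5 - 0.07*w^4 + 0.1*w^3 - 3.53*w^2 - 0.88*w + 6.52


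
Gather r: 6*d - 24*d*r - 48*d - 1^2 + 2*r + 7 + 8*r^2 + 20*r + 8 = -42*d + 8*r^2 + r*(22 - 24*d) + 14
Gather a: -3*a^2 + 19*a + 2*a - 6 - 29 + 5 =-3*a^2 + 21*a - 30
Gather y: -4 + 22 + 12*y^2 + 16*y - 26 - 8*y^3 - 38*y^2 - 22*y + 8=-8*y^3 - 26*y^2 - 6*y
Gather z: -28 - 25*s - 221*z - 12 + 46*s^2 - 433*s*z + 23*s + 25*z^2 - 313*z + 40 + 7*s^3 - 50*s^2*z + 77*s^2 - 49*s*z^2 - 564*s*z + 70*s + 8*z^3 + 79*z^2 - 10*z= 7*s^3 + 123*s^2 + 68*s + 8*z^3 + z^2*(104 - 49*s) + z*(-50*s^2 - 997*s - 544)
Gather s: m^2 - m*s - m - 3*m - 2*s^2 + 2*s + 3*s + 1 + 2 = m^2 - 4*m - 2*s^2 + s*(5 - m) + 3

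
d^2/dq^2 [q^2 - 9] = 2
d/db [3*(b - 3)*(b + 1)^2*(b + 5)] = 12*b^3 + 36*b^2 - 60*b - 84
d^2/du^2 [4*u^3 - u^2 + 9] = 24*u - 2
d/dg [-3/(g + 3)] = 3/(g + 3)^2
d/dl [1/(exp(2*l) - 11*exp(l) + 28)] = (11 - 2*exp(l))*exp(l)/(exp(2*l) - 11*exp(l) + 28)^2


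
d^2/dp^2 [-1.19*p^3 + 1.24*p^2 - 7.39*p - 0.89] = 2.48 - 7.14*p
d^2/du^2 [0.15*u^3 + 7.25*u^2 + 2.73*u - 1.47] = 0.9*u + 14.5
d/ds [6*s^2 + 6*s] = 12*s + 6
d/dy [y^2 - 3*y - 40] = 2*y - 3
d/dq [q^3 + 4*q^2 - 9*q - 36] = 3*q^2 + 8*q - 9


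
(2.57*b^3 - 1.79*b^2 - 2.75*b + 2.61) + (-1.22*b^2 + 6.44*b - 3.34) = 2.57*b^3 - 3.01*b^2 + 3.69*b - 0.73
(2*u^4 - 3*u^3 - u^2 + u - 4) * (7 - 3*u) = -6*u^5 + 23*u^4 - 18*u^3 - 10*u^2 + 19*u - 28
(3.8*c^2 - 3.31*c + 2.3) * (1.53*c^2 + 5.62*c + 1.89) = 5.814*c^4 + 16.2917*c^3 - 7.9012*c^2 + 6.6701*c + 4.347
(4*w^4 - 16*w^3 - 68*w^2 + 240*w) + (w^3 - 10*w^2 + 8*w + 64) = 4*w^4 - 15*w^3 - 78*w^2 + 248*w + 64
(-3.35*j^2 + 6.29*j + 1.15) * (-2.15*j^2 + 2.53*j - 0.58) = 7.2025*j^4 - 21.999*j^3 + 15.3842*j^2 - 0.7387*j - 0.667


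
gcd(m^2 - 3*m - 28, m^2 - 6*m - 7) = m - 7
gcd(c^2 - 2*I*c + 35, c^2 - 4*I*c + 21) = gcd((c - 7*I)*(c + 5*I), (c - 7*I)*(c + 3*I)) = c - 7*I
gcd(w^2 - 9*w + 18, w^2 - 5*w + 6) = w - 3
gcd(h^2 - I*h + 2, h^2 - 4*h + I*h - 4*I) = h + I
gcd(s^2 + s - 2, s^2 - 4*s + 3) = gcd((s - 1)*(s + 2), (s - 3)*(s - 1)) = s - 1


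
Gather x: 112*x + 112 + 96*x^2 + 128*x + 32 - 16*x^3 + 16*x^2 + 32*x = -16*x^3 + 112*x^2 + 272*x + 144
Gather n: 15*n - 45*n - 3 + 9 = 6 - 30*n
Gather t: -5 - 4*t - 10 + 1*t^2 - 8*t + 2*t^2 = 3*t^2 - 12*t - 15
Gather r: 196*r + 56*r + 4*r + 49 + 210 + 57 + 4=256*r + 320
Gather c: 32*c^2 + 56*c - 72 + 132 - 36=32*c^2 + 56*c + 24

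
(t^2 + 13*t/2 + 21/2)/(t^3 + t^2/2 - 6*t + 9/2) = (2*t + 7)/(2*t^2 - 5*t + 3)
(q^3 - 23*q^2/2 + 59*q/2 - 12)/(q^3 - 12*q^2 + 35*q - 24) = (q - 1/2)/(q - 1)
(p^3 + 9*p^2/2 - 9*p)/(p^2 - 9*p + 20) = p*(2*p^2 + 9*p - 18)/(2*(p^2 - 9*p + 20))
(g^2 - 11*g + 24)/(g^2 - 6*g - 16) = (g - 3)/(g + 2)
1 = 1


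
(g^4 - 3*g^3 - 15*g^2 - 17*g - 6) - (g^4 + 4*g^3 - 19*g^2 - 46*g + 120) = -7*g^3 + 4*g^2 + 29*g - 126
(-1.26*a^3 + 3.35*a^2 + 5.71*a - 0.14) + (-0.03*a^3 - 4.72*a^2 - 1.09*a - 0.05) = -1.29*a^3 - 1.37*a^2 + 4.62*a - 0.19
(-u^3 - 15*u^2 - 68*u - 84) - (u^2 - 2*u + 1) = -u^3 - 16*u^2 - 66*u - 85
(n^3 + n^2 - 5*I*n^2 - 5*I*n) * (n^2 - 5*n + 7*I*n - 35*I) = n^5 - 4*n^4 + 2*I*n^4 + 30*n^3 - 8*I*n^3 - 140*n^2 - 10*I*n^2 - 175*n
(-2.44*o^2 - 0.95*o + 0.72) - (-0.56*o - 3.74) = -2.44*o^2 - 0.39*o + 4.46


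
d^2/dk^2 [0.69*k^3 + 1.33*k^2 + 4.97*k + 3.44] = 4.14*k + 2.66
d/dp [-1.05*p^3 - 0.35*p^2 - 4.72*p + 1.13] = -3.15*p^2 - 0.7*p - 4.72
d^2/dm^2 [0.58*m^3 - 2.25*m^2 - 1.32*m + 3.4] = 3.48*m - 4.5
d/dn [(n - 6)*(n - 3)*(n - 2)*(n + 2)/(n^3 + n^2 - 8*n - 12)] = (n^2 + 4*n - 28)/(n^2 + 4*n + 4)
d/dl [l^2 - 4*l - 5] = 2*l - 4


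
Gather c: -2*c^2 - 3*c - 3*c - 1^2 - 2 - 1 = -2*c^2 - 6*c - 4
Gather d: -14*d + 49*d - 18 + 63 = 35*d + 45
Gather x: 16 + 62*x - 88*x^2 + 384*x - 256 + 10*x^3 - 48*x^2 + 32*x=10*x^3 - 136*x^2 + 478*x - 240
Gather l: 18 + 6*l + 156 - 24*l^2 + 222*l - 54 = -24*l^2 + 228*l + 120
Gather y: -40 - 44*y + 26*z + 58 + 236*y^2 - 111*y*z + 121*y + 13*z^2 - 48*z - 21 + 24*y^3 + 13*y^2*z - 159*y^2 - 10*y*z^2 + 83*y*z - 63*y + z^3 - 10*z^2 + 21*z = 24*y^3 + y^2*(13*z + 77) + y*(-10*z^2 - 28*z + 14) + z^3 + 3*z^2 - z - 3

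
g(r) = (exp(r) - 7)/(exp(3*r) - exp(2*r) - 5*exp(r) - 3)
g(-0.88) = 1.27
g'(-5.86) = -0.01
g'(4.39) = -0.00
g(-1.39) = 1.57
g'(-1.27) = -0.57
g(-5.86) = 2.32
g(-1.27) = 1.51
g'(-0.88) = -0.62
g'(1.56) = 0.25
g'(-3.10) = -0.17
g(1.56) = -0.04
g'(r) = (exp(r) - 7)*(-3*exp(3*r) + 2*exp(2*r) + 5*exp(r))/(exp(3*r) - exp(2*r) - 5*exp(r) - 3)^2 + exp(r)/(exp(3*r) - exp(2*r) - 5*exp(r) - 3) = 2*(-exp(2*r) + 12*exp(r) - 19)*exp(r)/(exp(5*r) - 3*exp(4*r) - 6*exp(3*r) + 10*exp(2*r) + 21*exp(r) + 9)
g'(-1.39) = -0.54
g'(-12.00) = 0.00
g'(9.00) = 0.00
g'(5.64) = -0.00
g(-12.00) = 2.33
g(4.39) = 0.00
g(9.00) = 0.00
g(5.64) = 0.00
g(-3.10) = 2.16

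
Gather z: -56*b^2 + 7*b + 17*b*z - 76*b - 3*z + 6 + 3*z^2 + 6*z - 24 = -56*b^2 - 69*b + 3*z^2 + z*(17*b + 3) - 18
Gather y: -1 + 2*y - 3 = 2*y - 4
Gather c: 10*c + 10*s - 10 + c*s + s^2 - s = c*(s + 10) + s^2 + 9*s - 10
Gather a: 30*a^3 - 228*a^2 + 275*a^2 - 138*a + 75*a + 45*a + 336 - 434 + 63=30*a^3 + 47*a^2 - 18*a - 35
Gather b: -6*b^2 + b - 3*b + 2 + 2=-6*b^2 - 2*b + 4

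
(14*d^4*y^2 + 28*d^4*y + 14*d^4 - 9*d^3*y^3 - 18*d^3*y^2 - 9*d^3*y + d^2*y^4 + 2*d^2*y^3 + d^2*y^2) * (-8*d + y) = -112*d^5*y^2 - 224*d^5*y - 112*d^5 + 86*d^4*y^3 + 172*d^4*y^2 + 86*d^4*y - 17*d^3*y^4 - 34*d^3*y^3 - 17*d^3*y^2 + d^2*y^5 + 2*d^2*y^4 + d^2*y^3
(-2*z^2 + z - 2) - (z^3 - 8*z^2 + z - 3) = -z^3 + 6*z^2 + 1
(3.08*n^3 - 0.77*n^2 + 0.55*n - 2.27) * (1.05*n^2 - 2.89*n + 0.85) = 3.234*n^5 - 9.7097*n^4 + 5.4208*n^3 - 4.6275*n^2 + 7.0278*n - 1.9295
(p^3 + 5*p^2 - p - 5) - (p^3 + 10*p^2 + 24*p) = -5*p^2 - 25*p - 5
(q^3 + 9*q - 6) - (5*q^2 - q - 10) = q^3 - 5*q^2 + 10*q + 4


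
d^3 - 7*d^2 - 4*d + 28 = (d - 7)*(d - 2)*(d + 2)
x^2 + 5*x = x*(x + 5)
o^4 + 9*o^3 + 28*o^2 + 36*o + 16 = (o + 1)*(o + 2)^2*(o + 4)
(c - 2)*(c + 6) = c^2 + 4*c - 12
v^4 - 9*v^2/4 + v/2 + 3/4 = (v - 1)^2*(v + 1/2)*(v + 3/2)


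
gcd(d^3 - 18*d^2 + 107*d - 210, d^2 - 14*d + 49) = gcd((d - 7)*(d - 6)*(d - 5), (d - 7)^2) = d - 7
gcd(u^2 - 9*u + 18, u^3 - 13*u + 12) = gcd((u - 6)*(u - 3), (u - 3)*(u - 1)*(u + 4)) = u - 3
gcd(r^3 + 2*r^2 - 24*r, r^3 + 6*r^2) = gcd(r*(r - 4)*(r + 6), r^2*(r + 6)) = r^2 + 6*r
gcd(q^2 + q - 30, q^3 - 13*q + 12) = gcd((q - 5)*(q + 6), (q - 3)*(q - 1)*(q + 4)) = 1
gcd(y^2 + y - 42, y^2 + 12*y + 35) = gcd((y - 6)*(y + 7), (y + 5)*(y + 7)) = y + 7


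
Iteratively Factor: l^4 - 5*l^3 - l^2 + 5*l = (l - 5)*(l^3 - l) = (l - 5)*(l - 1)*(l^2 + l) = (l - 5)*(l - 1)*(l + 1)*(l)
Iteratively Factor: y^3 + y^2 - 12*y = (y + 4)*(y^2 - 3*y) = (y - 3)*(y + 4)*(y)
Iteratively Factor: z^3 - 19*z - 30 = (z + 3)*(z^2 - 3*z - 10) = (z - 5)*(z + 3)*(z + 2)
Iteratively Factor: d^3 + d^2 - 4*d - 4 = (d - 2)*(d^2 + 3*d + 2) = (d - 2)*(d + 2)*(d + 1)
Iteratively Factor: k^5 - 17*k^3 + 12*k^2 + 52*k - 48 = (k - 1)*(k^4 + k^3 - 16*k^2 - 4*k + 48) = (k - 2)*(k - 1)*(k^3 + 3*k^2 - 10*k - 24) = (k - 2)*(k - 1)*(k + 4)*(k^2 - k - 6) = (k - 2)*(k - 1)*(k + 2)*(k + 4)*(k - 3)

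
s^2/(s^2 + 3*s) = s/(s + 3)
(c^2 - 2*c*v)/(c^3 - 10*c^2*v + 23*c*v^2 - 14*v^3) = c/(c^2 - 8*c*v + 7*v^2)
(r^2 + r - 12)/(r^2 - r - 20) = (r - 3)/(r - 5)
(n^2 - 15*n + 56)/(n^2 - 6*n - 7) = (n - 8)/(n + 1)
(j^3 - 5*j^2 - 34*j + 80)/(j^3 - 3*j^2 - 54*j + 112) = (j + 5)/(j + 7)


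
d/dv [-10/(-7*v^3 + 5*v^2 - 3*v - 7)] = 10*(-21*v^2 + 10*v - 3)/(7*v^3 - 5*v^2 + 3*v + 7)^2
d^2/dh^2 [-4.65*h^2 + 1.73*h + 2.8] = -9.30000000000000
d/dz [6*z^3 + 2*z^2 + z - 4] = 18*z^2 + 4*z + 1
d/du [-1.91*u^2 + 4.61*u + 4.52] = 4.61 - 3.82*u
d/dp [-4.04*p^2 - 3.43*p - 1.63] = -8.08*p - 3.43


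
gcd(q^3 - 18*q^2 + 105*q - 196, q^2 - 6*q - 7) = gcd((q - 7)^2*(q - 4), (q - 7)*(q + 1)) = q - 7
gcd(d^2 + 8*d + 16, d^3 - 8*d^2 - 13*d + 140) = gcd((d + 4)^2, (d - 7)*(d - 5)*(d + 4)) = d + 4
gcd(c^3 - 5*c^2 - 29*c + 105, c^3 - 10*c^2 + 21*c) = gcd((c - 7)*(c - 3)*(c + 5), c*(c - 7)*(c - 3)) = c^2 - 10*c + 21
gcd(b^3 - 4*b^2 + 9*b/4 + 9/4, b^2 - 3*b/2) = b - 3/2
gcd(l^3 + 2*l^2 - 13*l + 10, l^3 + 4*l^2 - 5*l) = l^2 + 4*l - 5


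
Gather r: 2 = 2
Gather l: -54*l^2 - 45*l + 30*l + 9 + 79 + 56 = -54*l^2 - 15*l + 144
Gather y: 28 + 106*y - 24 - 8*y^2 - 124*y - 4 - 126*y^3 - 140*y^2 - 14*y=-126*y^3 - 148*y^2 - 32*y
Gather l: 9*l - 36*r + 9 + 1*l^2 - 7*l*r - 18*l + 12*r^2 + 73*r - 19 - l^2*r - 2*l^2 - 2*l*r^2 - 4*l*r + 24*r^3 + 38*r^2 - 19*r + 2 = l^2*(-r - 1) + l*(-2*r^2 - 11*r - 9) + 24*r^3 + 50*r^2 + 18*r - 8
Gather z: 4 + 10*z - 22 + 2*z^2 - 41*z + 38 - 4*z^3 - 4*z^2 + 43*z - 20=-4*z^3 - 2*z^2 + 12*z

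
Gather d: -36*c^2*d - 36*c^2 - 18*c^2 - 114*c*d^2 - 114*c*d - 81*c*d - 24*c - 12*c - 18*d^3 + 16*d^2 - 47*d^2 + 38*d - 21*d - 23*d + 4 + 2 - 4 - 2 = -54*c^2 - 36*c - 18*d^3 + d^2*(-114*c - 31) + d*(-36*c^2 - 195*c - 6)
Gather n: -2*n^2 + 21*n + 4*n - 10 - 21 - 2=-2*n^2 + 25*n - 33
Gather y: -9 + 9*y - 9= 9*y - 18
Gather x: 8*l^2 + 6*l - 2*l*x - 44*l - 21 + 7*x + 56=8*l^2 - 38*l + x*(7 - 2*l) + 35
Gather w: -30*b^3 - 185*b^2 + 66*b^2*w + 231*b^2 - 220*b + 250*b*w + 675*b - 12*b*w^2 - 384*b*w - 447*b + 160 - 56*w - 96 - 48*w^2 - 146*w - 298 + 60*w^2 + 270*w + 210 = -30*b^3 + 46*b^2 + 8*b + w^2*(12 - 12*b) + w*(66*b^2 - 134*b + 68) - 24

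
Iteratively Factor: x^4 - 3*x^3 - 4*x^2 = (x)*(x^3 - 3*x^2 - 4*x) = x*(x - 4)*(x^2 + x) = x*(x - 4)*(x + 1)*(x)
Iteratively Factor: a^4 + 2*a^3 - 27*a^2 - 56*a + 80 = (a + 4)*(a^3 - 2*a^2 - 19*a + 20) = (a + 4)^2*(a^2 - 6*a + 5) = (a - 1)*(a + 4)^2*(a - 5)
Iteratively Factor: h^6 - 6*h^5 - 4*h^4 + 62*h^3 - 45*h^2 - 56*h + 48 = (h - 4)*(h^5 - 2*h^4 - 12*h^3 + 14*h^2 + 11*h - 12) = (h - 4)*(h - 1)*(h^4 - h^3 - 13*h^2 + h + 12) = (h - 4)*(h - 1)*(h + 3)*(h^3 - 4*h^2 - h + 4) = (h - 4)*(h - 1)^2*(h + 3)*(h^2 - 3*h - 4) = (h - 4)^2*(h - 1)^2*(h + 3)*(h + 1)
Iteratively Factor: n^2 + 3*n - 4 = (n + 4)*(n - 1)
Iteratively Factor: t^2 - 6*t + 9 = (t - 3)*(t - 3)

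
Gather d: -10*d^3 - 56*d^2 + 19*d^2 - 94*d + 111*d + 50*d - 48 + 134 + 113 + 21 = -10*d^3 - 37*d^2 + 67*d + 220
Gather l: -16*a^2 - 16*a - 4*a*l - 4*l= -16*a^2 - 16*a + l*(-4*a - 4)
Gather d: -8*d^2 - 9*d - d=-8*d^2 - 10*d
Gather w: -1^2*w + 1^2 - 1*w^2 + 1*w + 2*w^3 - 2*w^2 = 2*w^3 - 3*w^2 + 1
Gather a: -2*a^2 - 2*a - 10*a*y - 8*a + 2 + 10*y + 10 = -2*a^2 + a*(-10*y - 10) + 10*y + 12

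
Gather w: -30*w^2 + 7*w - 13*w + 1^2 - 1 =-30*w^2 - 6*w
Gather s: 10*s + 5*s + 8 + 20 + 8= 15*s + 36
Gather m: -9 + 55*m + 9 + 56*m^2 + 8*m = 56*m^2 + 63*m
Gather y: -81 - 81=-162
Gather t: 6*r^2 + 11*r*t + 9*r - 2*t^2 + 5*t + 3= 6*r^2 + 9*r - 2*t^2 + t*(11*r + 5) + 3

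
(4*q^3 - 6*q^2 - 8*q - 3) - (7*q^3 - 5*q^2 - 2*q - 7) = -3*q^3 - q^2 - 6*q + 4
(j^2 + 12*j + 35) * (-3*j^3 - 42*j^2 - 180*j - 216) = -3*j^5 - 78*j^4 - 789*j^3 - 3846*j^2 - 8892*j - 7560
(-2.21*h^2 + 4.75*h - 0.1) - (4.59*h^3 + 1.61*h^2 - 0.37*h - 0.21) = -4.59*h^3 - 3.82*h^2 + 5.12*h + 0.11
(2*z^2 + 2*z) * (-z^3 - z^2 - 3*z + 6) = -2*z^5 - 4*z^4 - 8*z^3 + 6*z^2 + 12*z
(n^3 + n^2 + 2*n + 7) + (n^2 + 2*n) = n^3 + 2*n^2 + 4*n + 7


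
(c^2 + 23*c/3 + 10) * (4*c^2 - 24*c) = 4*c^4 + 20*c^3/3 - 144*c^2 - 240*c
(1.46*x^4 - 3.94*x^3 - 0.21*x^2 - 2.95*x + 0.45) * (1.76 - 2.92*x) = -4.2632*x^5 + 14.0744*x^4 - 6.3212*x^3 + 8.2444*x^2 - 6.506*x + 0.792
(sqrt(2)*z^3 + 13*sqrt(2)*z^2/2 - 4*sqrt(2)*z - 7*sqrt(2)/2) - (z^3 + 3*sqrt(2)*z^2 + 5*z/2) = -z^3 + sqrt(2)*z^3 + 7*sqrt(2)*z^2/2 - 4*sqrt(2)*z - 5*z/2 - 7*sqrt(2)/2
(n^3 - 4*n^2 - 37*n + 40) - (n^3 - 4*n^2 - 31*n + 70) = -6*n - 30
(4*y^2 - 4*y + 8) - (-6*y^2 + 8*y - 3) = 10*y^2 - 12*y + 11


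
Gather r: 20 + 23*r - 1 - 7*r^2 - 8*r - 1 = -7*r^2 + 15*r + 18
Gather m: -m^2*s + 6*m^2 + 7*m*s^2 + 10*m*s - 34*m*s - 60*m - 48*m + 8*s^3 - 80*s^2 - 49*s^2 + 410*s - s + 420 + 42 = m^2*(6 - s) + m*(7*s^2 - 24*s - 108) + 8*s^3 - 129*s^2 + 409*s + 462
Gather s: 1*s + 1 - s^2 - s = 1 - s^2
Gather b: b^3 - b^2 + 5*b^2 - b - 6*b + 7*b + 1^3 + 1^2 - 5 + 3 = b^3 + 4*b^2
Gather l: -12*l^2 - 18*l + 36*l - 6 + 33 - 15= -12*l^2 + 18*l + 12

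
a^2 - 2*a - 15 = (a - 5)*(a + 3)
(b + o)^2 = b^2 + 2*b*o + o^2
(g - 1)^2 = g^2 - 2*g + 1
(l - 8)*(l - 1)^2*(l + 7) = l^4 - 3*l^3 - 53*l^2 + 111*l - 56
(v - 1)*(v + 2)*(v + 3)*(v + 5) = v^4 + 9*v^3 + 21*v^2 - v - 30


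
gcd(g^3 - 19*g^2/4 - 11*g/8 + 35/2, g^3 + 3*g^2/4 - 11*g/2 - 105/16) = g^2 - 3*g/4 - 35/8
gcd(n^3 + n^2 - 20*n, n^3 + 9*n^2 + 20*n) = n^2 + 5*n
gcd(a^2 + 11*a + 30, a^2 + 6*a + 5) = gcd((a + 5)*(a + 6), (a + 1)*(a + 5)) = a + 5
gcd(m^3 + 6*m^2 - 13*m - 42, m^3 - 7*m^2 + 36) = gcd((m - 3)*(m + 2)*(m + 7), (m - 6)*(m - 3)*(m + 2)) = m^2 - m - 6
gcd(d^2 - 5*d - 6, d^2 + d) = d + 1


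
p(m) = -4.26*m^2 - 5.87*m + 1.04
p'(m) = -8.52*m - 5.87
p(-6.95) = -163.93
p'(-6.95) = 53.34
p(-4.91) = -72.84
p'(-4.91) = 35.96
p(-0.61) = 3.04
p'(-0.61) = -0.67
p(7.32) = -270.19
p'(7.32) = -68.24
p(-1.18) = 2.03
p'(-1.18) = 4.18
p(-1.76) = -1.82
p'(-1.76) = 9.13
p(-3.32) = -26.43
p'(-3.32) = 22.42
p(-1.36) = 1.14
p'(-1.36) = 5.72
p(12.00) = -682.84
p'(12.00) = -108.11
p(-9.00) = -291.19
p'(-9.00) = 70.81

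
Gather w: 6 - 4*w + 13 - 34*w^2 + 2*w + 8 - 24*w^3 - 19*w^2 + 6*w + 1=-24*w^3 - 53*w^2 + 4*w + 28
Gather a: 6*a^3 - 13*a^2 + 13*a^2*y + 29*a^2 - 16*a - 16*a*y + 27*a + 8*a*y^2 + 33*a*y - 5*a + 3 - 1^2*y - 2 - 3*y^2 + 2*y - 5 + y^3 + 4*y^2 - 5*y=6*a^3 + a^2*(13*y + 16) + a*(8*y^2 + 17*y + 6) + y^3 + y^2 - 4*y - 4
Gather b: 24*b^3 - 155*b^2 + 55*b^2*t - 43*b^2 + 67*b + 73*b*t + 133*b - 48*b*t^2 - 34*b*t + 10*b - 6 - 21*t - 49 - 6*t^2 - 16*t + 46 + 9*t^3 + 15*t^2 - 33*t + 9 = 24*b^3 + b^2*(55*t - 198) + b*(-48*t^2 + 39*t + 210) + 9*t^3 + 9*t^2 - 70*t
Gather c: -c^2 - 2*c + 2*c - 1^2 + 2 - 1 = -c^2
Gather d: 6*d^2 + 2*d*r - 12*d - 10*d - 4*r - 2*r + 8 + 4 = 6*d^2 + d*(2*r - 22) - 6*r + 12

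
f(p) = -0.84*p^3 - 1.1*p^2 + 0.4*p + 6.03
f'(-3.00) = -15.68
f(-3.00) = 17.61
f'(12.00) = -388.88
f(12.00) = -1599.09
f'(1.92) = -13.11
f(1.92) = -3.20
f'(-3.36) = -20.66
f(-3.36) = 24.13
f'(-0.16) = 0.69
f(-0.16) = 5.94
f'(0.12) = 0.10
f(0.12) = 6.06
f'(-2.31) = -7.96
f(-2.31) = 9.59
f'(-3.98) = -30.76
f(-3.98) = 39.97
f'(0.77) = -2.79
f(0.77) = 5.30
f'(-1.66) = -2.89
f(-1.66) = 6.18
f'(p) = -2.52*p^2 - 2.2*p + 0.4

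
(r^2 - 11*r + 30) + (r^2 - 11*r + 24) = 2*r^2 - 22*r + 54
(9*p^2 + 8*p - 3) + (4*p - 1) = 9*p^2 + 12*p - 4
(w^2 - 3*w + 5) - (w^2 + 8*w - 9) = 14 - 11*w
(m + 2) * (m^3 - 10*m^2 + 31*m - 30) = m^4 - 8*m^3 + 11*m^2 + 32*m - 60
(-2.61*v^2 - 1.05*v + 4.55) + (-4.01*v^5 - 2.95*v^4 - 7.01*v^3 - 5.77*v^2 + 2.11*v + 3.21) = -4.01*v^5 - 2.95*v^4 - 7.01*v^3 - 8.38*v^2 + 1.06*v + 7.76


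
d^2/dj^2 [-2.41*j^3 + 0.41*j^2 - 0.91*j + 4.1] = 0.82 - 14.46*j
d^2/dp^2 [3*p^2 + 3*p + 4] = 6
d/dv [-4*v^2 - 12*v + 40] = -8*v - 12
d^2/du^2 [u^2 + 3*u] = 2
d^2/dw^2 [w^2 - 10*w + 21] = 2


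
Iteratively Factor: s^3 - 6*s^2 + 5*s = (s - 1)*(s^2 - 5*s) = s*(s - 1)*(s - 5)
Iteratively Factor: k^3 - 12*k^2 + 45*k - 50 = (k - 5)*(k^2 - 7*k + 10) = (k - 5)^2*(k - 2)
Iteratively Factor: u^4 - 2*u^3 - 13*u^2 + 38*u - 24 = (u - 3)*(u^3 + u^2 - 10*u + 8) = (u - 3)*(u + 4)*(u^2 - 3*u + 2) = (u - 3)*(u - 1)*(u + 4)*(u - 2)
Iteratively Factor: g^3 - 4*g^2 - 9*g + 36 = (g + 3)*(g^2 - 7*g + 12) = (g - 3)*(g + 3)*(g - 4)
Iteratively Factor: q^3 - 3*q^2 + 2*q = (q - 1)*(q^2 - 2*q) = (q - 2)*(q - 1)*(q)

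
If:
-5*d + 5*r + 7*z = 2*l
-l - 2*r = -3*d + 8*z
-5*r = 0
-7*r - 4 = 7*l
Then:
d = 92/133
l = -4/7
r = 0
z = 44/133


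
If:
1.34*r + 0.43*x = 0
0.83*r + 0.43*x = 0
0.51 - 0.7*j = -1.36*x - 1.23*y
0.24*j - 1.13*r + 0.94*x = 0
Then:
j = 0.00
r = 0.00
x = 0.00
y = -0.41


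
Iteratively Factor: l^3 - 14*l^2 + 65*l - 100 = (l - 5)*(l^2 - 9*l + 20) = (l - 5)*(l - 4)*(l - 5)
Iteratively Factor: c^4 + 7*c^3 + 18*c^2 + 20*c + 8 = (c + 1)*(c^3 + 6*c^2 + 12*c + 8) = (c + 1)*(c + 2)*(c^2 + 4*c + 4) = (c + 1)*(c + 2)^2*(c + 2)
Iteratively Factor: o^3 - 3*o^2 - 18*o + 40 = (o + 4)*(o^2 - 7*o + 10) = (o - 2)*(o + 4)*(o - 5)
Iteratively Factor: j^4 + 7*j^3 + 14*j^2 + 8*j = (j)*(j^3 + 7*j^2 + 14*j + 8) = j*(j + 4)*(j^2 + 3*j + 2) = j*(j + 1)*(j + 4)*(j + 2)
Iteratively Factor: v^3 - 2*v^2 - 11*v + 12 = (v + 3)*(v^2 - 5*v + 4) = (v - 1)*(v + 3)*(v - 4)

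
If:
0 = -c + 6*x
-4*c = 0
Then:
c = 0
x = 0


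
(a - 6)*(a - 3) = a^2 - 9*a + 18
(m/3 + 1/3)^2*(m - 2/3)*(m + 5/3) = m^4/9 + m^3/3 + 17*m^2/81 - 11*m/81 - 10/81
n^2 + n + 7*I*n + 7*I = (n + 1)*(n + 7*I)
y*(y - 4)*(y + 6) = y^3 + 2*y^2 - 24*y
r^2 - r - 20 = (r - 5)*(r + 4)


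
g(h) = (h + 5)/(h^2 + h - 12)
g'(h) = (-2*h - 1)*(h + 5)/(h^2 + h - 12)^2 + 1/(h^2 + h - 12) = (h^2 + h - (h + 5)*(2*h + 1) - 12)/(h^2 + h - 12)^2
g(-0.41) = -0.37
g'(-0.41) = -0.09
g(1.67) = -0.88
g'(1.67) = -0.64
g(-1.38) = -0.32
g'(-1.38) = -0.04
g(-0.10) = -0.41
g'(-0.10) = -0.11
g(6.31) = 0.33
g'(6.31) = -0.10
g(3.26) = 4.38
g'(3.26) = -16.90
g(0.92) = -0.58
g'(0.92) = -0.26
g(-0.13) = -0.40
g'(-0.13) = -0.11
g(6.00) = 0.37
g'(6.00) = -0.13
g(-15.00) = -0.05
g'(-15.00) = 0.00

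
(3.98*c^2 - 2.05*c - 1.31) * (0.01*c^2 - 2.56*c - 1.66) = 0.0398*c^4 - 10.2093*c^3 - 1.3719*c^2 + 6.7566*c + 2.1746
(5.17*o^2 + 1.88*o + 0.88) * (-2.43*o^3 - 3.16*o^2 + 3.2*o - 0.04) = -12.5631*o^5 - 20.9056*o^4 + 8.4648*o^3 + 3.0284*o^2 + 2.7408*o - 0.0352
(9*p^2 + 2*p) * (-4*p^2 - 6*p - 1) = -36*p^4 - 62*p^3 - 21*p^2 - 2*p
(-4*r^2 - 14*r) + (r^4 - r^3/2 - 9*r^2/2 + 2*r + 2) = r^4 - r^3/2 - 17*r^2/2 - 12*r + 2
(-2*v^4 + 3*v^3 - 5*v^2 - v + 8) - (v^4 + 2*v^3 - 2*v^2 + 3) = -3*v^4 + v^3 - 3*v^2 - v + 5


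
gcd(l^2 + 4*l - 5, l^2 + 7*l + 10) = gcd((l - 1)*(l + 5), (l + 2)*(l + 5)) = l + 5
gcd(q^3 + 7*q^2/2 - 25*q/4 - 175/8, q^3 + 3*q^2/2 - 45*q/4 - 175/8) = q + 5/2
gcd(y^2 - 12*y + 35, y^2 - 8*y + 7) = y - 7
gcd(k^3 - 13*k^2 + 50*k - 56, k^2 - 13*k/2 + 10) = k - 4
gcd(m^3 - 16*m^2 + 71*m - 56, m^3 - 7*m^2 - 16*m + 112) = m - 7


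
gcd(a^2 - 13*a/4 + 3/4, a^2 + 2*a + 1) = 1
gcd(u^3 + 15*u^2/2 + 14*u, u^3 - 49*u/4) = u^2 + 7*u/2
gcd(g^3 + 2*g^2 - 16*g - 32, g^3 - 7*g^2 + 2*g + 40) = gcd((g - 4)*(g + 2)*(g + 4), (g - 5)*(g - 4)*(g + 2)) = g^2 - 2*g - 8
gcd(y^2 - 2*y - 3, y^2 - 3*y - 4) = y + 1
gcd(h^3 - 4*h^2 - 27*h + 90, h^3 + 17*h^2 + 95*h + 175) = h + 5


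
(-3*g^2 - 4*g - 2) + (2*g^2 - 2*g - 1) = -g^2 - 6*g - 3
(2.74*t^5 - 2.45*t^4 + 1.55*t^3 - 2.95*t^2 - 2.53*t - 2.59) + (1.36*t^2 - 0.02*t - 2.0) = 2.74*t^5 - 2.45*t^4 + 1.55*t^3 - 1.59*t^2 - 2.55*t - 4.59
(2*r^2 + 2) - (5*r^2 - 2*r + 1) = -3*r^2 + 2*r + 1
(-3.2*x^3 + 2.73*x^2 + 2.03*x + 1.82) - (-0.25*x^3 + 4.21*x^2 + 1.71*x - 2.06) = -2.95*x^3 - 1.48*x^2 + 0.32*x + 3.88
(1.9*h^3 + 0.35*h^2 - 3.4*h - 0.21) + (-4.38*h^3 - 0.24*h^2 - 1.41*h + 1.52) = -2.48*h^3 + 0.11*h^2 - 4.81*h + 1.31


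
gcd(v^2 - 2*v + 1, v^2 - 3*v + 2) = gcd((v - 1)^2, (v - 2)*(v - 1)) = v - 1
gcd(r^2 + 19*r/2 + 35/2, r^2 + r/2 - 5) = r + 5/2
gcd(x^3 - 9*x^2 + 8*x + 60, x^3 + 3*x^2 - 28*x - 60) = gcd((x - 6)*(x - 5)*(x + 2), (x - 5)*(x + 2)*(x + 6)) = x^2 - 3*x - 10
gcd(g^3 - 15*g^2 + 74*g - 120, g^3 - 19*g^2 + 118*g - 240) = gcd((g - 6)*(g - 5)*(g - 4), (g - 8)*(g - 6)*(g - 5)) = g^2 - 11*g + 30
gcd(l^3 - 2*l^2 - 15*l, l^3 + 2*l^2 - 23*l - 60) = l^2 - 2*l - 15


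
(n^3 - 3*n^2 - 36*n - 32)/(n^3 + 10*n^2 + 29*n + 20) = (n - 8)/(n + 5)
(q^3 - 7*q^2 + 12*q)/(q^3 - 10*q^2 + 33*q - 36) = q/(q - 3)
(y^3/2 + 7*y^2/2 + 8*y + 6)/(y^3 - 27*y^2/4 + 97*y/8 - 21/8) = 4*(y^3 + 7*y^2 + 16*y + 12)/(8*y^3 - 54*y^2 + 97*y - 21)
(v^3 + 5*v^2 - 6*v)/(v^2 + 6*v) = v - 1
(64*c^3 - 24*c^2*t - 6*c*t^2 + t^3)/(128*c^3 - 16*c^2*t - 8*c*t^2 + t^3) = (-2*c + t)/(-4*c + t)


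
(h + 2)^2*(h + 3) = h^3 + 7*h^2 + 16*h + 12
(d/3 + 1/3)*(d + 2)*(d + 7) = d^3/3 + 10*d^2/3 + 23*d/3 + 14/3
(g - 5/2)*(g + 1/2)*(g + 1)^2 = g^4 - 17*g^2/4 - 9*g/2 - 5/4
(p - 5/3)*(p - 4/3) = p^2 - 3*p + 20/9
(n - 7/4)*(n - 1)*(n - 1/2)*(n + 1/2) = n^4 - 11*n^3/4 + 3*n^2/2 + 11*n/16 - 7/16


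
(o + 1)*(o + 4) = o^2 + 5*o + 4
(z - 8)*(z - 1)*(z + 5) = z^3 - 4*z^2 - 37*z + 40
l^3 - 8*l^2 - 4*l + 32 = (l - 8)*(l - 2)*(l + 2)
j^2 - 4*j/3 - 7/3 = (j - 7/3)*(j + 1)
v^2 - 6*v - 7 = (v - 7)*(v + 1)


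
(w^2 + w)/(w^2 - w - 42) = w*(w + 1)/(w^2 - w - 42)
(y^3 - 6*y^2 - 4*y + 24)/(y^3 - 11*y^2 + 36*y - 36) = (y + 2)/(y - 3)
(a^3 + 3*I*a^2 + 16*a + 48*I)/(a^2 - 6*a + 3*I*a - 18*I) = (a^2 + 16)/(a - 6)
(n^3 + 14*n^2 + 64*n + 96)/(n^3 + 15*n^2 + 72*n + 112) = (n + 6)/(n + 7)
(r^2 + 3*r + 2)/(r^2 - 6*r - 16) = (r + 1)/(r - 8)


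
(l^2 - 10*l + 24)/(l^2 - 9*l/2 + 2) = 2*(l - 6)/(2*l - 1)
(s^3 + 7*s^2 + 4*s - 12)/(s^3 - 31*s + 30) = (s + 2)/(s - 5)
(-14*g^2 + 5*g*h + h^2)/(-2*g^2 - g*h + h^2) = (7*g + h)/(g + h)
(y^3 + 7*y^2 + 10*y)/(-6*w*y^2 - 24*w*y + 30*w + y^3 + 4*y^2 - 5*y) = y*(y + 2)/(-6*w*y + 6*w + y^2 - y)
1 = 1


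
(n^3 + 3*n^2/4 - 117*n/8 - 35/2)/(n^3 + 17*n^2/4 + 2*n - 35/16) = 2*(n - 4)/(2*n - 1)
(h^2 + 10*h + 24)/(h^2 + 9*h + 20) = (h + 6)/(h + 5)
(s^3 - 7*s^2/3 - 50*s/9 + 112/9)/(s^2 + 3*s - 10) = (s^2 - s/3 - 56/9)/(s + 5)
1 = 1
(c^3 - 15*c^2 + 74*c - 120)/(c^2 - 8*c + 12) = (c^2 - 9*c + 20)/(c - 2)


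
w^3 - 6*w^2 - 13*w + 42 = (w - 7)*(w - 2)*(w + 3)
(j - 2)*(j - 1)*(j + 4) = j^3 + j^2 - 10*j + 8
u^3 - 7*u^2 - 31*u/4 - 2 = (u - 8)*(u + 1/2)^2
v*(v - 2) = v^2 - 2*v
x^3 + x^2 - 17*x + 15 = (x - 3)*(x - 1)*(x + 5)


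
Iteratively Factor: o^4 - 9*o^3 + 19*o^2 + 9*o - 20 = (o + 1)*(o^3 - 10*o^2 + 29*o - 20) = (o - 5)*(o + 1)*(o^2 - 5*o + 4) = (o - 5)*(o - 1)*(o + 1)*(o - 4)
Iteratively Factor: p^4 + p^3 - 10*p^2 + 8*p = (p + 4)*(p^3 - 3*p^2 + 2*p) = (p - 2)*(p + 4)*(p^2 - p) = p*(p - 2)*(p + 4)*(p - 1)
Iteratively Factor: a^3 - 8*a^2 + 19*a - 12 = (a - 3)*(a^2 - 5*a + 4) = (a - 4)*(a - 3)*(a - 1)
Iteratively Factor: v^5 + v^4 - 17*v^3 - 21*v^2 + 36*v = (v)*(v^4 + v^3 - 17*v^2 - 21*v + 36) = v*(v - 1)*(v^3 + 2*v^2 - 15*v - 36) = v*(v - 4)*(v - 1)*(v^2 + 6*v + 9) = v*(v - 4)*(v - 1)*(v + 3)*(v + 3)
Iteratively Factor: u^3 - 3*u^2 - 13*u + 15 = (u + 3)*(u^2 - 6*u + 5) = (u - 1)*(u + 3)*(u - 5)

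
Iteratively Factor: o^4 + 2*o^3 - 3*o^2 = (o)*(o^3 + 2*o^2 - 3*o) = o^2*(o^2 + 2*o - 3) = o^2*(o - 1)*(o + 3)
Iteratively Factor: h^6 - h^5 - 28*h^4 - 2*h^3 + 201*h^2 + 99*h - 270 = (h - 3)*(h^5 + 2*h^4 - 22*h^3 - 68*h^2 - 3*h + 90) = (h - 3)*(h + 3)*(h^4 - h^3 - 19*h^2 - 11*h + 30) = (h - 3)*(h + 2)*(h + 3)*(h^3 - 3*h^2 - 13*h + 15) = (h - 3)*(h - 1)*(h + 2)*(h + 3)*(h^2 - 2*h - 15) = (h - 5)*(h - 3)*(h - 1)*(h + 2)*(h + 3)*(h + 3)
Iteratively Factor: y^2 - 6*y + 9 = (y - 3)*(y - 3)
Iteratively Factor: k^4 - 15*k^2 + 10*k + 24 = (k + 4)*(k^3 - 4*k^2 + k + 6) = (k - 3)*(k + 4)*(k^2 - k - 2) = (k - 3)*(k + 1)*(k + 4)*(k - 2)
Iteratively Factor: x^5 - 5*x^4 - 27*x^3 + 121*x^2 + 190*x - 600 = (x + 3)*(x^4 - 8*x^3 - 3*x^2 + 130*x - 200) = (x + 3)*(x + 4)*(x^3 - 12*x^2 + 45*x - 50) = (x - 5)*(x + 3)*(x + 4)*(x^2 - 7*x + 10) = (x - 5)^2*(x + 3)*(x + 4)*(x - 2)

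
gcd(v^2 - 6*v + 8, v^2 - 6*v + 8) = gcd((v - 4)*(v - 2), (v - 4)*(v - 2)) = v^2 - 6*v + 8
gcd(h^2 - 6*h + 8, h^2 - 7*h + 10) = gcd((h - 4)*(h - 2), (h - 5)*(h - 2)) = h - 2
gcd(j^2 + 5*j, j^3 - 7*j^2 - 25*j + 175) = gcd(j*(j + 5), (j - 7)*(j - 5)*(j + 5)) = j + 5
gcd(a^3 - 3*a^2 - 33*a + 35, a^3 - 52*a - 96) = 1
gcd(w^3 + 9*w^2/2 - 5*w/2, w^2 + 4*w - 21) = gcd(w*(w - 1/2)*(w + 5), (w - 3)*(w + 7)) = 1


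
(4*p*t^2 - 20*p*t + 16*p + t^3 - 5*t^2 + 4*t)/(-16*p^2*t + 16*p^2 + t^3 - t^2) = (4 - t)/(4*p - t)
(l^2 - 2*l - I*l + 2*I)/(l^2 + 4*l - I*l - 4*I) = (l - 2)/(l + 4)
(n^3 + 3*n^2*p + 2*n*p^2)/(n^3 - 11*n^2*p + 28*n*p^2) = (n^2 + 3*n*p + 2*p^2)/(n^2 - 11*n*p + 28*p^2)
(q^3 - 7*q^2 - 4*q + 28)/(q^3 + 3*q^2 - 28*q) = (q^3 - 7*q^2 - 4*q + 28)/(q*(q^2 + 3*q - 28))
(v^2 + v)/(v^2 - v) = (v + 1)/(v - 1)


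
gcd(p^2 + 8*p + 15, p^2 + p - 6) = p + 3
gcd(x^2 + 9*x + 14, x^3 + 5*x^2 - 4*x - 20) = x + 2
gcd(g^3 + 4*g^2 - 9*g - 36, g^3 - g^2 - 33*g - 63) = g + 3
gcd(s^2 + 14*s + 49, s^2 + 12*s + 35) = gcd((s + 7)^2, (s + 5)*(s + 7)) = s + 7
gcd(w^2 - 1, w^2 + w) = w + 1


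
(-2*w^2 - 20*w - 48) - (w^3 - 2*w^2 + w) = -w^3 - 21*w - 48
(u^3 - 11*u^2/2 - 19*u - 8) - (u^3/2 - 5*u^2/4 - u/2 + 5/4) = u^3/2 - 17*u^2/4 - 37*u/2 - 37/4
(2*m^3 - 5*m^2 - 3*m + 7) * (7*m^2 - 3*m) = 14*m^5 - 41*m^4 - 6*m^3 + 58*m^2 - 21*m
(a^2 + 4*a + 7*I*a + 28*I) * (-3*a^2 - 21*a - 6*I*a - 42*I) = -3*a^4 - 33*a^3 - 27*I*a^3 - 42*a^2 - 297*I*a^2 + 462*a - 756*I*a + 1176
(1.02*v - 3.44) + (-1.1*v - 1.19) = -0.0800000000000001*v - 4.63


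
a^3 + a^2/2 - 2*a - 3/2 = (a - 3/2)*(a + 1)^2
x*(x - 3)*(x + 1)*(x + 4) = x^4 + 2*x^3 - 11*x^2 - 12*x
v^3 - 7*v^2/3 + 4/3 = (v - 2)*(v - 1)*(v + 2/3)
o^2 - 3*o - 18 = (o - 6)*(o + 3)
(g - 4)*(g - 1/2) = g^2 - 9*g/2 + 2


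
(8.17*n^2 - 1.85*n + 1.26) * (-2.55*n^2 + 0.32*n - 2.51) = -20.8335*n^4 + 7.3319*n^3 - 24.3117*n^2 + 5.0467*n - 3.1626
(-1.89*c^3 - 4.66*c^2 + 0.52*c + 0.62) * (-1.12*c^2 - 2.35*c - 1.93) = 2.1168*c^5 + 9.6607*c^4 + 14.0163*c^3 + 7.0774*c^2 - 2.4606*c - 1.1966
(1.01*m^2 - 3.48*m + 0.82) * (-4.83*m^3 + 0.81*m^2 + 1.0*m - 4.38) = -4.8783*m^5 + 17.6265*m^4 - 5.7694*m^3 - 7.2396*m^2 + 16.0624*m - 3.5916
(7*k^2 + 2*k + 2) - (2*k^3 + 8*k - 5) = -2*k^3 + 7*k^2 - 6*k + 7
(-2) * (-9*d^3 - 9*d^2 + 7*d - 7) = 18*d^3 + 18*d^2 - 14*d + 14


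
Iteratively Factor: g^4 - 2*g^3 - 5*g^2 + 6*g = (g + 2)*(g^3 - 4*g^2 + 3*g) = g*(g + 2)*(g^2 - 4*g + 3) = g*(g - 3)*(g + 2)*(g - 1)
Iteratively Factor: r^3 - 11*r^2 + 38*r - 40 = (r - 2)*(r^2 - 9*r + 20) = (r - 5)*(r - 2)*(r - 4)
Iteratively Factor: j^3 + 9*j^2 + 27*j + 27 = (j + 3)*(j^2 + 6*j + 9) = (j + 3)^2*(j + 3)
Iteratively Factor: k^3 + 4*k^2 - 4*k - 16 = (k - 2)*(k^2 + 6*k + 8) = (k - 2)*(k + 4)*(k + 2)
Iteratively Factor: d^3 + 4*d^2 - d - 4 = (d - 1)*(d^2 + 5*d + 4) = (d - 1)*(d + 1)*(d + 4)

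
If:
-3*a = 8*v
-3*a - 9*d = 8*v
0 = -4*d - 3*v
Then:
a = 0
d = 0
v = 0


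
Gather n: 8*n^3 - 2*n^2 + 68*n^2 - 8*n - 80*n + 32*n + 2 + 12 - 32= 8*n^3 + 66*n^2 - 56*n - 18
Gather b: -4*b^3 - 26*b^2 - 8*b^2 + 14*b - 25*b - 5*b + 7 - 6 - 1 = -4*b^3 - 34*b^2 - 16*b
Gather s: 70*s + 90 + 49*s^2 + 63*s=49*s^2 + 133*s + 90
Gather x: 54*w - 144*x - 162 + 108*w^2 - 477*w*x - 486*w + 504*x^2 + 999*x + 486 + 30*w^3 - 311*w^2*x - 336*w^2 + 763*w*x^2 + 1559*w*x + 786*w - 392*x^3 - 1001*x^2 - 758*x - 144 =30*w^3 - 228*w^2 + 354*w - 392*x^3 + x^2*(763*w - 497) + x*(-311*w^2 + 1082*w + 97) + 180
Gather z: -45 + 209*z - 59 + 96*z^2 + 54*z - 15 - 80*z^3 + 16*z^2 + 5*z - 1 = -80*z^3 + 112*z^2 + 268*z - 120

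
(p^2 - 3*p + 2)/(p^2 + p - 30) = (p^2 - 3*p + 2)/(p^2 + p - 30)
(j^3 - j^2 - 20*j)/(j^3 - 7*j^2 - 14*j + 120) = j/(j - 6)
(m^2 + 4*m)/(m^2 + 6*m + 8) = m/(m + 2)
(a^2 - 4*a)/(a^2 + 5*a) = (a - 4)/(a + 5)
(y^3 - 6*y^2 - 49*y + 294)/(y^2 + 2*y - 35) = (y^2 - 13*y + 42)/(y - 5)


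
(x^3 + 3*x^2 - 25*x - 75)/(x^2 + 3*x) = x - 25/x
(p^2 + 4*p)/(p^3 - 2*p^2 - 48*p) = (p + 4)/(p^2 - 2*p - 48)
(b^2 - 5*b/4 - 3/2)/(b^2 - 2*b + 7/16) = 4*(4*b^2 - 5*b - 6)/(16*b^2 - 32*b + 7)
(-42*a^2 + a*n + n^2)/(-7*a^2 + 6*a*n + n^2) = (6*a - n)/(a - n)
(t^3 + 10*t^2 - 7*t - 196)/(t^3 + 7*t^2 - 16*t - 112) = (t + 7)/(t + 4)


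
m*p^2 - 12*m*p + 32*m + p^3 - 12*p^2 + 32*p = (m + p)*(p - 8)*(p - 4)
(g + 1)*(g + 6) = g^2 + 7*g + 6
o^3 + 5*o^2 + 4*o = o*(o + 1)*(o + 4)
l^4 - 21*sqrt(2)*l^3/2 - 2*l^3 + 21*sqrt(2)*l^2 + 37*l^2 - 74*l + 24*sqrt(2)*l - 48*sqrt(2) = (l - 2)*(l - 8*sqrt(2))*(l - 3*sqrt(2))*(l + sqrt(2)/2)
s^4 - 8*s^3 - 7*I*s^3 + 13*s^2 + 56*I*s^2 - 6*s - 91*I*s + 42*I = (s - 6)*(s - 1)^2*(s - 7*I)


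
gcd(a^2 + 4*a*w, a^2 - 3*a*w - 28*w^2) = a + 4*w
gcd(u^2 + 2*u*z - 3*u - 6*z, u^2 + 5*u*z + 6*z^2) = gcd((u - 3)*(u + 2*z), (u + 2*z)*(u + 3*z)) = u + 2*z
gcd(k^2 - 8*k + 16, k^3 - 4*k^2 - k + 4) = k - 4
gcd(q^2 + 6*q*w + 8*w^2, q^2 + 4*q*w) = q + 4*w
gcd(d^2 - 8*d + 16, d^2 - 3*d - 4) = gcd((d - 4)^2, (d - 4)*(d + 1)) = d - 4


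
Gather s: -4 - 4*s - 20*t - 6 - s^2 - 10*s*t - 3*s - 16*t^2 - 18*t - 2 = -s^2 + s*(-10*t - 7) - 16*t^2 - 38*t - 12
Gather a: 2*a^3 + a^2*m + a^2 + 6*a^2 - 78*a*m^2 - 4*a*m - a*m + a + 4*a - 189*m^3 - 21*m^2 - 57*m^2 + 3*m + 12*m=2*a^3 + a^2*(m + 7) + a*(-78*m^2 - 5*m + 5) - 189*m^3 - 78*m^2 + 15*m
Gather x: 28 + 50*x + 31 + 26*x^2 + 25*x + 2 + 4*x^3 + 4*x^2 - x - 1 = 4*x^3 + 30*x^2 + 74*x + 60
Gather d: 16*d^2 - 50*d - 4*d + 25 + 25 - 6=16*d^2 - 54*d + 44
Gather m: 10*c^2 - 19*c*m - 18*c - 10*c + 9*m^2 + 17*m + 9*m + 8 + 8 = 10*c^2 - 28*c + 9*m^2 + m*(26 - 19*c) + 16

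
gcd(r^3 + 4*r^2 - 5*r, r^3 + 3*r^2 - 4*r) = r^2 - r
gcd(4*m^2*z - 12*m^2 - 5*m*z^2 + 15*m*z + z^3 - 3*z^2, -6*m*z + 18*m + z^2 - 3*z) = z - 3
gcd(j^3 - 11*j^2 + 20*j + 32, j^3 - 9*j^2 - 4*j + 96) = j^2 - 12*j + 32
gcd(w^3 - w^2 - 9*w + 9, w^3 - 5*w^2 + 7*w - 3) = w^2 - 4*w + 3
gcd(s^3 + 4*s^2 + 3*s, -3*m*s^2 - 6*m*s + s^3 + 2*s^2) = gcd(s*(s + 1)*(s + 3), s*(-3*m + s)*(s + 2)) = s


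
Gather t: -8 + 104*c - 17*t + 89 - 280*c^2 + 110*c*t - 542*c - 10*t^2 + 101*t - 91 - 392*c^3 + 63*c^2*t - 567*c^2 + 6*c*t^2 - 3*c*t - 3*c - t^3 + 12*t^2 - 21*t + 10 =-392*c^3 - 847*c^2 - 441*c - t^3 + t^2*(6*c + 2) + t*(63*c^2 + 107*c + 63)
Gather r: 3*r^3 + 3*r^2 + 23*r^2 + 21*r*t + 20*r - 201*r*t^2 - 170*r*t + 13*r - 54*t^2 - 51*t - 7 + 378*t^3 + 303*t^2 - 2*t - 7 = 3*r^3 + 26*r^2 + r*(-201*t^2 - 149*t + 33) + 378*t^3 + 249*t^2 - 53*t - 14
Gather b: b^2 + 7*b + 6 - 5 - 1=b^2 + 7*b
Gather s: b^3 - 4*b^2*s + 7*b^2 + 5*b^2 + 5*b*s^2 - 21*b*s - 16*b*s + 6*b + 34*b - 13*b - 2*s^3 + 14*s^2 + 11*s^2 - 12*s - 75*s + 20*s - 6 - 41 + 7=b^3 + 12*b^2 + 27*b - 2*s^3 + s^2*(5*b + 25) + s*(-4*b^2 - 37*b - 67) - 40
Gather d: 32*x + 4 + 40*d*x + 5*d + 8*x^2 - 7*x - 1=d*(40*x + 5) + 8*x^2 + 25*x + 3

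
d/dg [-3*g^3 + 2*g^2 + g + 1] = -9*g^2 + 4*g + 1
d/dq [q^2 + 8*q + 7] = 2*q + 8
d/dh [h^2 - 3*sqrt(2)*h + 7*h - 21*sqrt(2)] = 2*h - 3*sqrt(2) + 7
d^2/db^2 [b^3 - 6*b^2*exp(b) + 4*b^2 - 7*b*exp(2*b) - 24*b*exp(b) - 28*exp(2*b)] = -6*b^2*exp(b) - 28*b*exp(2*b) - 48*b*exp(b) + 6*b - 140*exp(2*b) - 60*exp(b) + 8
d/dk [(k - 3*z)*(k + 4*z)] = 2*k + z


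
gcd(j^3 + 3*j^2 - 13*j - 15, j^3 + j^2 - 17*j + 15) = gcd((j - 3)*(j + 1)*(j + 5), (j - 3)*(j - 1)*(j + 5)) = j^2 + 2*j - 15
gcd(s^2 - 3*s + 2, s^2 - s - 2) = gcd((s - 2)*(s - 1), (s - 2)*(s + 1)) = s - 2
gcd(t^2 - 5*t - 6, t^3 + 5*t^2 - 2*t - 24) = 1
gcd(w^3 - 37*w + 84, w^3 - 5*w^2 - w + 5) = 1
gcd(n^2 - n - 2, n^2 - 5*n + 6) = n - 2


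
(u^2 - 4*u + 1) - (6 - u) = u^2 - 3*u - 5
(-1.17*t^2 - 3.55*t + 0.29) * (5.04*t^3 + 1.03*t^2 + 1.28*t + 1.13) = -5.8968*t^5 - 19.0971*t^4 - 3.6925*t^3 - 5.5674*t^2 - 3.6403*t + 0.3277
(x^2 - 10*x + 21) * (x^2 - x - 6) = x^4 - 11*x^3 + 25*x^2 + 39*x - 126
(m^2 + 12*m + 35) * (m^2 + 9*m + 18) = m^4 + 21*m^3 + 161*m^2 + 531*m + 630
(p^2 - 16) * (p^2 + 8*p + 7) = p^4 + 8*p^3 - 9*p^2 - 128*p - 112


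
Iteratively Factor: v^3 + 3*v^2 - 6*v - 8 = (v + 1)*(v^2 + 2*v - 8) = (v - 2)*(v + 1)*(v + 4)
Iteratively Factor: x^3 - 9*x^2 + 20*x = (x - 4)*(x^2 - 5*x) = x*(x - 4)*(x - 5)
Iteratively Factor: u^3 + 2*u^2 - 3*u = (u - 1)*(u^2 + 3*u) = u*(u - 1)*(u + 3)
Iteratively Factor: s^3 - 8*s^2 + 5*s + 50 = (s - 5)*(s^2 - 3*s - 10) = (s - 5)*(s + 2)*(s - 5)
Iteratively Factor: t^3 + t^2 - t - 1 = (t - 1)*(t^2 + 2*t + 1) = (t - 1)*(t + 1)*(t + 1)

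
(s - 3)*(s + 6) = s^2 + 3*s - 18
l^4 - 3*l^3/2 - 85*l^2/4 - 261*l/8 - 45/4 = (l - 6)*(l + 1/2)*(l + 3/2)*(l + 5/2)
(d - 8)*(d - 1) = d^2 - 9*d + 8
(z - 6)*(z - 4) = z^2 - 10*z + 24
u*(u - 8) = u^2 - 8*u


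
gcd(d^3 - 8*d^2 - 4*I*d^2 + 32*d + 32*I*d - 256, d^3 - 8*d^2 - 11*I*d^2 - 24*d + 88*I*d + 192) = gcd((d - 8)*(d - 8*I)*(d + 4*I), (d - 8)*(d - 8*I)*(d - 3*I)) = d^2 + d*(-8 - 8*I) + 64*I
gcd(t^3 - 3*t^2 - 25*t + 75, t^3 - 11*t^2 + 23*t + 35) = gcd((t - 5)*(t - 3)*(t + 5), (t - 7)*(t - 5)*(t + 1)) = t - 5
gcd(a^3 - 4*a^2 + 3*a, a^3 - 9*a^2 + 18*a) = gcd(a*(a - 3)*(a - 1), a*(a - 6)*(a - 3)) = a^2 - 3*a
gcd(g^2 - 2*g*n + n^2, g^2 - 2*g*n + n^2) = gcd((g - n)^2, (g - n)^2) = g^2 - 2*g*n + n^2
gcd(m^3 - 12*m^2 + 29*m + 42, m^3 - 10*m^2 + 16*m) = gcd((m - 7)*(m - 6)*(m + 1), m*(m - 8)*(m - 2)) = 1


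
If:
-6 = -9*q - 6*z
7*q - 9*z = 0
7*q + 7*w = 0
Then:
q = 18/41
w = -18/41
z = 14/41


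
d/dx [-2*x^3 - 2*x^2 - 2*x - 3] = -6*x^2 - 4*x - 2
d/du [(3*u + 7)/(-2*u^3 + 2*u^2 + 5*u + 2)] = (12*u^3 + 36*u^2 - 28*u - 29)/(4*u^6 - 8*u^5 - 16*u^4 + 12*u^3 + 33*u^2 + 20*u + 4)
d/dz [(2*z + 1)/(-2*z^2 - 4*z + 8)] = (z^2 + z + 5)/(z^4 + 4*z^3 - 4*z^2 - 16*z + 16)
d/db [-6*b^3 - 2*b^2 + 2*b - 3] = -18*b^2 - 4*b + 2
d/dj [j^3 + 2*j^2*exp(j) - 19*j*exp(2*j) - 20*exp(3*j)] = 2*j^2*exp(j) + 3*j^2 - 38*j*exp(2*j) + 4*j*exp(j) - 60*exp(3*j) - 19*exp(2*j)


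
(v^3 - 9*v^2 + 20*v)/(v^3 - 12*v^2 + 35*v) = (v - 4)/(v - 7)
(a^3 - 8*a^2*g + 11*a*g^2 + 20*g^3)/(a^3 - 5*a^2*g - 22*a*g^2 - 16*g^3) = (a^2 - 9*a*g + 20*g^2)/(a^2 - 6*a*g - 16*g^2)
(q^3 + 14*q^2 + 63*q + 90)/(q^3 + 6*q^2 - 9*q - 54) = (q + 5)/(q - 3)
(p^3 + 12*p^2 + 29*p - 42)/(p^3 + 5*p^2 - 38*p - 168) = (p^2 + 5*p - 6)/(p^2 - 2*p - 24)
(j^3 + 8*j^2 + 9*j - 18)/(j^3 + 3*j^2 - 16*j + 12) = (j + 3)/(j - 2)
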